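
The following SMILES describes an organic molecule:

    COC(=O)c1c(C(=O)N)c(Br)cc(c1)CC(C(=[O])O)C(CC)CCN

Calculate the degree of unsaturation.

7

Molecular formula: C17H23BrN2O5.
DoU = (2C + 2 + N − H − X) / 2, where X is the halogen count and O/S are ignored.
    = (2·17 + 2 + 2 − 23 − 1) / 2 = 14 / 2 = 7.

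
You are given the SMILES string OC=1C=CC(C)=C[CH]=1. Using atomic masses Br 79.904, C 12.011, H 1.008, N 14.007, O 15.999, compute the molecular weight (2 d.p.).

108.14 g/mol

First, the molecular formula is C7H8O (counting implicit H from valence).
  C: 7 × 12.011 = 84.077
  H: 8 × 1.008 = 8.064
  O: 1 × 15.999 = 15.999
Sum: 7×12.011 + 8×1.008 + 1×15.999 = 108.140 → 108.14 g/mol.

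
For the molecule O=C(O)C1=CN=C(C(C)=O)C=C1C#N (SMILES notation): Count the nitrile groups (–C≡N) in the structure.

The nitrile motif appears at heavy-atom position 13 in the SMILES.
Other groups present: 1 carboxylic acid, 1 ketone.
Nitrile count: 1.

1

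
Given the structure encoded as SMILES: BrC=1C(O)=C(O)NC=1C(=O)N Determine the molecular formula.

C5H5BrN2O3

Walk through each heavy atom and fill implicit hydrogens from standard valence (C 4, N 3, O 2, S 2, halogen 1):
  atom 1: Br (halogen, monovalent) → 0 H
  atom 2: C, bond orders sum to 4 (valence 4) → 0 H
  atom 3: C, bond orders sum to 4 (valence 4) → 0 H
  atom 4: O, bond orders sum to 1 (valence 2) → 1 H
  atom 5: C, bond orders sum to 4 (valence 4) → 0 H
  atom 6: O, bond orders sum to 1 (valence 2) → 1 H
  atom 7: N, bond orders sum to 2 (valence 3) → 1 H
  atom 8: C, bond orders sum to 4 (valence 4) → 0 H
  atom 9: C, bond orders sum to 4 (valence 4) → 0 H
  atom 10: O, bond orders sum to 2 (valence 2) → 0 H
  atom 11: N, bond orders sum to 1 (valence 3) → 2 H
Totals → C:5, H:5, Br:1, N:2, O:3.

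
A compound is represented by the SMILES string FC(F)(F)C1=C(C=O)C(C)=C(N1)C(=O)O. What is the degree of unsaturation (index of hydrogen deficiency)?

Degree of unsaturation = (number of rings) + (number of π bonds).
Ring closures in the SMILES: 1.
π bonds: 4 double bonds (each 1 DoU) → 4 DoU from unsaturation.
Total DoU = 1 + 4 = 5.

5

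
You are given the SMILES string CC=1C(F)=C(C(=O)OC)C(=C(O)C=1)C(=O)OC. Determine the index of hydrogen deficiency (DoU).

Degree of unsaturation = (number of rings) + (number of π bonds).
Ring closures in the SMILES: 1.
π bonds: 5 double bonds (each 1 DoU) → 5 DoU from unsaturation.
Total DoU = 1 + 5 = 6.

6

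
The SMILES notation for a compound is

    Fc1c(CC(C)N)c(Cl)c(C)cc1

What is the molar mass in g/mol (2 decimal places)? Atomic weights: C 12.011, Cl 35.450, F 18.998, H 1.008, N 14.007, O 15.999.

First, the molecular formula is C10H13ClFN (counting implicit H from valence).
  C: 10 × 12.011 = 120.110
  Cl: 1 × 35.450 = 35.450
  F: 1 × 18.998 = 18.998
  H: 13 × 1.008 = 13.104
  N: 1 × 14.007 = 14.007
Sum: 10×12.011 + 1×35.450 + 1×18.998 + 13×1.008 + 1×14.007 = 201.669 → 201.67 g/mol.

201.67 g/mol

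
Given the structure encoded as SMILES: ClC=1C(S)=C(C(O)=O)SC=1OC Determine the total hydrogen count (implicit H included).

Walk through each heavy atom and fill implicit hydrogens from standard valence (C 4, N 3, O 2, S 2, halogen 1):
  atom 1: Cl (halogen, monovalent) → 0 H
  atom 2: C, bond orders sum to 4 (valence 4) → 0 H
  atom 3: C, bond orders sum to 4 (valence 4) → 0 H
  atom 4: S, bond orders sum to 1 (valence 2) → 1 H
  atom 5: C, bond orders sum to 4 (valence 4) → 0 H
  atom 6: C, bond orders sum to 4 (valence 4) → 0 H
  atom 7: O, bond orders sum to 1 (valence 2) → 1 H
  atom 8: O, bond orders sum to 2 (valence 2) → 0 H
  atom 9: S, bond orders sum to 2 (valence 2) → 0 H
  atom 10: C, bond orders sum to 4 (valence 4) → 0 H
  atom 11: O, bond orders sum to 2 (valence 2) → 0 H
  atom 12: C, bond orders sum to 1 (valence 4) → 3 H
Total hydrogens: 5.

5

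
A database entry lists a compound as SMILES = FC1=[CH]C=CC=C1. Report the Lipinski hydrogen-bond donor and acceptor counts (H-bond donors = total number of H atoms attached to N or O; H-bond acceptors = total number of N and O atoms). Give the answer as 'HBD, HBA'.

Donors: find every N or O and count the H atoms it carries.
  (no N or O atoms present)
Lipinski HBD = 0.
Acceptors: N atoms = 0, O atoms = 0 → HBA = 0.

0, 0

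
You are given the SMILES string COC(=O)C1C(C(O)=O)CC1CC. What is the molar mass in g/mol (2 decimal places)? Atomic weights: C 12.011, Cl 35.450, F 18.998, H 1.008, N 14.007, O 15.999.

186.21 g/mol

First, the molecular formula is C9H14O4 (counting implicit H from valence).
  C: 9 × 12.011 = 108.099
  H: 14 × 1.008 = 14.112
  O: 4 × 15.999 = 63.996
Sum: 9×12.011 + 14×1.008 + 4×15.999 = 186.207 → 186.21 g/mol.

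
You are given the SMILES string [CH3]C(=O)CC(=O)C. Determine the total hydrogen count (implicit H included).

8

Walk through each heavy atom and fill implicit hydrogens from standard valence (C 4, N 3, O 2, S 2, halogen 1):
  atom 1: C with explicit H count 3
  atom 2: C, bond orders sum to 4 (valence 4) → 0 H
  atom 3: O, bond orders sum to 2 (valence 2) → 0 H
  atom 4: C, bond orders sum to 2 (valence 4) → 2 H
  atom 5: C, bond orders sum to 4 (valence 4) → 0 H
  atom 6: O, bond orders sum to 2 (valence 2) → 0 H
  atom 7: C, bond orders sum to 1 (valence 4) → 3 H
Total hydrogens: 8.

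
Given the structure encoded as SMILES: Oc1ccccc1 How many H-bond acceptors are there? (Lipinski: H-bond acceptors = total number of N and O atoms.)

1

N atoms: 0; O atoms: 1.
Lipinski HBA = 0 + 1 = 1.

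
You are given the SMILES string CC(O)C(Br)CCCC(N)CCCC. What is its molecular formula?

C11H24BrNO

Walk through each heavy atom and fill implicit hydrogens from standard valence (C 4, N 3, O 2, S 2, halogen 1):
  atom 1: C, bond orders sum to 1 (valence 4) → 3 H
  atom 2: C, bond orders sum to 3 (valence 4) → 1 H
  atom 3: O, bond orders sum to 1 (valence 2) → 1 H
  atom 4: C, bond orders sum to 3 (valence 4) → 1 H
  atom 5: Br (halogen, monovalent) → 0 H
  atom 6: C, bond orders sum to 2 (valence 4) → 2 H
  atom 7: C, bond orders sum to 2 (valence 4) → 2 H
  atom 8: C, bond orders sum to 2 (valence 4) → 2 H
  atom 9: C, bond orders sum to 3 (valence 4) → 1 H
  atom 10: N, bond orders sum to 1 (valence 3) → 2 H
  atom 11: C, bond orders sum to 2 (valence 4) → 2 H
  atom 12: C, bond orders sum to 2 (valence 4) → 2 H
  atom 13: C, bond orders sum to 2 (valence 4) → 2 H
  atom 14: C, bond orders sum to 1 (valence 4) → 3 H
Totals → C:11, H:24, Br:1, N:1, O:1.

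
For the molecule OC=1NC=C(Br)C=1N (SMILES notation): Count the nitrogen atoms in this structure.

2

Scan the SMILES for N atoms (remember two-letter symbols like Cl and Br are single atoms).
Nitrogen count: 2.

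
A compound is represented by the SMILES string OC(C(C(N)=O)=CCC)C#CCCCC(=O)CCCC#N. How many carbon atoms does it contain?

Count every carbon token in the SMILES (each C, including those in ring-closure positions and inside branches).
Carbon count: 16.

16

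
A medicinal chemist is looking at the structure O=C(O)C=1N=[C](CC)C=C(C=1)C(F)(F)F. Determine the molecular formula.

Walk through each heavy atom and fill implicit hydrogens from standard valence (C 4, N 3, O 2, S 2, halogen 1):
  atom 1: O, bond orders sum to 2 (valence 2) → 0 H
  atom 2: C, bond orders sum to 4 (valence 4) → 0 H
  atom 3: O, bond orders sum to 1 (valence 2) → 1 H
  atom 4: C, bond orders sum to 4 (valence 4) → 0 H
  atom 5: N, bond orders sum to 3 (valence 3) → 0 H
  atom 6: C with explicit H count 0
  atom 7: C, bond orders sum to 2 (valence 4) → 2 H
  atom 8: C, bond orders sum to 1 (valence 4) → 3 H
  atom 9: C, bond orders sum to 3 (valence 4) → 1 H
  atom 10: C, bond orders sum to 4 (valence 4) → 0 H
  atom 11: C, bond orders sum to 3 (valence 4) → 1 H
  atom 12: C, bond orders sum to 4 (valence 4) → 0 H
  atom 13: F (halogen, monovalent) → 0 H
  atom 14: F (halogen, monovalent) → 0 H
  atom 15: F (halogen, monovalent) → 0 H
Totals → C:9, H:8, F:3, N:1, O:2.
In Hill order: C9H8F3NO2.

C9H8F3NO2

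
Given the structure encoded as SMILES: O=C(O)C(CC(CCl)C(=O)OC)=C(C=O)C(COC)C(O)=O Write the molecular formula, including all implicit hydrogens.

Walk through each heavy atom and fill implicit hydrogens from standard valence (C 4, N 3, O 2, S 2, halogen 1):
  atom 1: O, bond orders sum to 2 (valence 2) → 0 H
  atom 2: C, bond orders sum to 4 (valence 4) → 0 H
  atom 3: O, bond orders sum to 1 (valence 2) → 1 H
  atom 4: C, bond orders sum to 4 (valence 4) → 0 H
  atom 5: C, bond orders sum to 2 (valence 4) → 2 H
  atom 6: C, bond orders sum to 3 (valence 4) → 1 H
  atom 7: C, bond orders sum to 2 (valence 4) → 2 H
  atom 8: Cl (halogen, monovalent) → 0 H
  atom 9: C, bond orders sum to 4 (valence 4) → 0 H
  atom 10: O, bond orders sum to 2 (valence 2) → 0 H
  atom 11: O, bond orders sum to 2 (valence 2) → 0 H
  atom 12: C, bond orders sum to 1 (valence 4) → 3 H
  atom 13: C, bond orders sum to 4 (valence 4) → 0 H
  atom 14: C, bond orders sum to 3 (valence 4) → 1 H
  atom 15: O, bond orders sum to 2 (valence 2) → 0 H
  atom 16: C, bond orders sum to 3 (valence 4) → 1 H
  atom 17: C, bond orders sum to 2 (valence 4) → 2 H
  atom 18: O, bond orders sum to 2 (valence 2) → 0 H
  atom 19: C, bond orders sum to 1 (valence 4) → 3 H
  atom 20: C, bond orders sum to 4 (valence 4) → 0 H
  atom 21: O, bond orders sum to 1 (valence 2) → 1 H
  atom 22: O, bond orders sum to 2 (valence 2) → 0 H
Totals → C:13, H:17, Cl:1, O:8.

C13H17ClO8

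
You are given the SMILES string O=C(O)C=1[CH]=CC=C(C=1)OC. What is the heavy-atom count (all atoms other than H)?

Every atom symbol written in the SMILES (organic subset) is one heavy atom; implicit H are not written.
Heavy atoms by element → C:8, O:3.
Total: 11.

11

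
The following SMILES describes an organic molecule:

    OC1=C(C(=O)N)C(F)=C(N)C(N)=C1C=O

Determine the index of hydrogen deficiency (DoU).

6

Degree of unsaturation = (number of rings) + (number of π bonds).
Ring closures in the SMILES: 1.
π bonds: 5 double bonds (each 1 DoU) → 5 DoU from unsaturation.
Total DoU = 1 + 5 = 6.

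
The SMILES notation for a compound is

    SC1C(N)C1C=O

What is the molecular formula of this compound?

C4H7NOS

Walk through each heavy atom and fill implicit hydrogens from standard valence (C 4, N 3, O 2, S 2, halogen 1):
  atom 1: S, bond orders sum to 1 (valence 2) → 1 H
  atom 2: C, bond orders sum to 3 (valence 4) → 1 H
  atom 3: C, bond orders sum to 3 (valence 4) → 1 H
  atom 4: N, bond orders sum to 1 (valence 3) → 2 H
  atom 5: C, bond orders sum to 3 (valence 4) → 1 H
  atom 6: C, bond orders sum to 3 (valence 4) → 1 H
  atom 7: O, bond orders sum to 2 (valence 2) → 0 H
Totals → C:4, H:7, N:1, O:1, S:1.
In Hill order: C4H7NOS.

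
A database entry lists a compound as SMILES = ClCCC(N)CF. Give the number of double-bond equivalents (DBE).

0

Molecular formula: C4H9ClFN.
DoU = (2C + 2 + N − H − X) / 2, where X is the halogen count and O/S are ignored.
    = (2·4 + 2 + 1 − 9 − 2) / 2 = 0 / 2 = 0.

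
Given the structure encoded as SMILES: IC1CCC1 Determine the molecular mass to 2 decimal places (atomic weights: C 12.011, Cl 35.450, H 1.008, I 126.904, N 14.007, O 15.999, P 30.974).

182.00 g/mol

First, the molecular formula is C4H7I (counting implicit H from valence).
  C: 4 × 12.011 = 48.044
  H: 7 × 1.008 = 7.056
  I: 1 × 126.904 = 126.904
Sum: 4×12.011 + 7×1.008 + 1×126.904 = 182.004 → 182.00 g/mol.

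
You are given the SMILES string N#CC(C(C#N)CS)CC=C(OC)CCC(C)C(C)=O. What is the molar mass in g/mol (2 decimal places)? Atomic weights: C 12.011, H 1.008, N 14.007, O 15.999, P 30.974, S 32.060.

First, the molecular formula is C15H22N2O2S (counting implicit H from valence).
  C: 15 × 12.011 = 180.165
  H: 22 × 1.008 = 22.176
  N: 2 × 14.007 = 28.014
  O: 2 × 15.999 = 31.998
  S: 1 × 32.060 = 32.060
Sum: 15×12.011 + 22×1.008 + 2×14.007 + 2×15.999 + 1×32.060 = 294.413 → 294.41 g/mol.

294.41 g/mol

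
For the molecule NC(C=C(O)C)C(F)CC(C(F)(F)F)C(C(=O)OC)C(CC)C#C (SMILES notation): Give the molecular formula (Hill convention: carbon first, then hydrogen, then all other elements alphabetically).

Walk through each heavy atom and fill implicit hydrogens from standard valence (C 4, N 3, O 2, S 2, halogen 1):
  atom 1: N, bond orders sum to 1 (valence 3) → 2 H
  atom 2: C, bond orders sum to 3 (valence 4) → 1 H
  atom 3: C, bond orders sum to 3 (valence 4) → 1 H
  atom 4: C, bond orders sum to 4 (valence 4) → 0 H
  atom 5: O, bond orders sum to 1 (valence 2) → 1 H
  atom 6: C, bond orders sum to 1 (valence 4) → 3 H
  atom 7: C, bond orders sum to 3 (valence 4) → 1 H
  atom 8: F (halogen, monovalent) → 0 H
  atom 9: C, bond orders sum to 2 (valence 4) → 2 H
  atom 10: C, bond orders sum to 3 (valence 4) → 1 H
  atom 11: C, bond orders sum to 4 (valence 4) → 0 H
  atom 12: F (halogen, monovalent) → 0 H
  atom 13: F (halogen, monovalent) → 0 H
  atom 14: F (halogen, monovalent) → 0 H
  atom 15: C, bond orders sum to 3 (valence 4) → 1 H
  atom 16: C, bond orders sum to 4 (valence 4) → 0 H
  atom 17: O, bond orders sum to 2 (valence 2) → 0 H
  atom 18: O, bond orders sum to 2 (valence 2) → 0 H
  atom 19: C, bond orders sum to 1 (valence 4) → 3 H
  atom 20: C, bond orders sum to 3 (valence 4) → 1 H
  atom 21: C, bond orders sum to 2 (valence 4) → 2 H
  atom 22: C, bond orders sum to 1 (valence 4) → 3 H
  atom 23: C, bond orders sum to 4 (valence 4) → 0 H
  atom 24: C, bond orders sum to 3 (valence 4) → 1 H
Totals → C:16, H:23, F:4, N:1, O:3.
In Hill order: C16H23F4NO3.

C16H23F4NO3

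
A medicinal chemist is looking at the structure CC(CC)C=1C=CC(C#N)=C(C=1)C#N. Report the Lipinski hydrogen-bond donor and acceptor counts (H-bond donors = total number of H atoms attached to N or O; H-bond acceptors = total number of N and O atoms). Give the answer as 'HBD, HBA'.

Donors: find every N or O and count the H atoms it carries.
  atom 10 (N): bond orders sum to 3 → 0 H
  atom 14 (N): bond orders sum to 3 → 0 H
Lipinski HBD = 0.
Acceptors: N atoms = 2, O atoms = 0 → HBA = 2.

0, 2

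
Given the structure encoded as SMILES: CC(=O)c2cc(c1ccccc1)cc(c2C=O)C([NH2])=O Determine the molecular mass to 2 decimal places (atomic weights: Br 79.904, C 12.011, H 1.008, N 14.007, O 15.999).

267.28 g/mol

First, the molecular formula is C16H13NO3 (counting implicit H from valence).
  C: 16 × 12.011 = 192.176
  H: 13 × 1.008 = 13.104
  N: 1 × 14.007 = 14.007
  O: 3 × 15.999 = 47.997
Sum: 16×12.011 + 13×1.008 + 1×14.007 + 3×15.999 = 267.284 → 267.28 g/mol.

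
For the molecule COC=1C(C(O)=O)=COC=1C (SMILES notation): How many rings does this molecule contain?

1

In SMILES, each pair of matching ring-closure digits denotes one ring-closing bond; the number of such bonds equals the number of independent rings.
Ring-closure bonds here: 1.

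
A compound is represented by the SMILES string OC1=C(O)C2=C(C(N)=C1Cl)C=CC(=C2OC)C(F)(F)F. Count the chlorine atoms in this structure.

Scan the SMILES for Cl atoms (remember two-letter symbols like Cl and Br are single atoms).
Chlorine count: 1.

1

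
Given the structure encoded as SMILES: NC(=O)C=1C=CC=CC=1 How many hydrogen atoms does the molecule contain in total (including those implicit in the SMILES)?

7

Walk through each heavy atom and fill implicit hydrogens from standard valence (C 4, N 3, O 2, S 2, halogen 1):
  atom 1: N, bond orders sum to 1 (valence 3) → 2 H
  atom 2: C, bond orders sum to 4 (valence 4) → 0 H
  atom 3: O, bond orders sum to 2 (valence 2) → 0 H
  atom 4: C, bond orders sum to 4 (valence 4) → 0 H
  atom 5: C, bond orders sum to 3 (valence 4) → 1 H
  atom 6: C, bond orders sum to 3 (valence 4) → 1 H
  atom 7: C, bond orders sum to 3 (valence 4) → 1 H
  atom 8: C, bond orders sum to 3 (valence 4) → 1 H
  atom 9: C, bond orders sum to 3 (valence 4) → 1 H
Total hydrogens: 7.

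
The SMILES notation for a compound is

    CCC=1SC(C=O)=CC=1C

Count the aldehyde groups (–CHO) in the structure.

The aldehyde motif appears at heavy-atom position 6 in the SMILES.
Aldehyde count: 1.

1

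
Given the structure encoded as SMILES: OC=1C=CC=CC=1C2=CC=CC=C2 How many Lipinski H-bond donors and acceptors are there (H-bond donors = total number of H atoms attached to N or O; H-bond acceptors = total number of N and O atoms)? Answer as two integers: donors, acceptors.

1, 1

Donors: find every N or O and count the H atoms it carries.
  atom 1 (O): bond orders sum to 1 → 1 H
Lipinski HBD = 1.
Acceptors: N atoms = 0, O atoms = 1 → HBA = 1.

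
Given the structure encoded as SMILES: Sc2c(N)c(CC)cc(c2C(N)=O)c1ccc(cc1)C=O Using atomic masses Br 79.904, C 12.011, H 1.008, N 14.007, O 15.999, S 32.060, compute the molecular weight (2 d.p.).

First, the molecular formula is C16H16N2O2S (counting implicit H from valence).
  C: 16 × 12.011 = 192.176
  H: 16 × 1.008 = 16.128
  N: 2 × 14.007 = 28.014
  O: 2 × 15.999 = 31.998
  S: 1 × 32.060 = 32.060
Sum: 16×12.011 + 16×1.008 + 2×14.007 + 2×15.999 + 1×32.060 = 300.376 → 300.38 g/mol.

300.38 g/mol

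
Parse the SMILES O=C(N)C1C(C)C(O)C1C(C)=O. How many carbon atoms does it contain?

Count every carbon token in the SMILES (each C, including those in ring-closure positions and inside branches).
Carbon count: 8.

8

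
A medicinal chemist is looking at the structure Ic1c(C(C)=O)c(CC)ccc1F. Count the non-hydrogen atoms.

Every atom symbol written in the SMILES (organic subset) is one heavy atom; implicit H are not written.
Heavy atoms by element → C:10, F:1, I:1, O:1.
Total: 13.

13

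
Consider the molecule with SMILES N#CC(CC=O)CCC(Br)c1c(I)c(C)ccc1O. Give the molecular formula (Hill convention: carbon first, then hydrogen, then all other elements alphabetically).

C14H15BrINO2

Walk through each heavy atom and fill implicit hydrogens from standard valence (C 4, N 3, O 2, S 2, halogen 1); for lowercase aromatic atoms, an aromatic c carries 1 H when it has two neighbours and 0 H with three, and aromatic n carries 0 H:
  atom 1: N, bond orders sum to 3 (valence 3) → 0 H
  atom 2: C, bond orders sum to 4 (valence 4) → 0 H
  atom 3: C, bond orders sum to 3 (valence 4) → 1 H
  atom 4: C, bond orders sum to 2 (valence 4) → 2 H
  atom 5: C, bond orders sum to 3 (valence 4) → 1 H
  atom 6: O, bond orders sum to 2 (valence 2) → 0 H
  atom 7: C, bond orders sum to 2 (valence 4) → 2 H
  atom 8: C, bond orders sum to 2 (valence 4) → 2 H
  atom 9: C, bond orders sum to 3 (valence 4) → 1 H
  atom 10: Br (halogen, monovalent) → 0 H
  atom 11: aromatic c, 3 neighbours → 0 H
  atom 12: aromatic c, 3 neighbours → 0 H
  atom 13: I (halogen, monovalent) → 0 H
  atom 14: aromatic c, 3 neighbours → 0 H
  atom 15: C, bond orders sum to 1 (valence 4) → 3 H
  atom 16: aromatic c, 2 neighbours → 1 H
  atom 17: aromatic c, 2 neighbours → 1 H
  atom 18: aromatic c, 3 neighbours → 0 H
  atom 19: O, bond orders sum to 1 (valence 2) → 1 H
Totals → C:14, H:15, Br:1, I:1, N:1, O:2.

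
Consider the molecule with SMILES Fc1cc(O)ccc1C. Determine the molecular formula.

Walk through each heavy atom and fill implicit hydrogens from standard valence (C 4, N 3, O 2, S 2, halogen 1); for lowercase aromatic atoms, an aromatic c carries 1 H when it has two neighbours and 0 H with three, and aromatic n carries 0 H:
  atom 1: F (halogen, monovalent) → 0 H
  atom 2: aromatic c, 3 neighbours → 0 H
  atom 3: aromatic c, 2 neighbours → 1 H
  atom 4: aromatic c, 3 neighbours → 0 H
  atom 5: O, bond orders sum to 1 (valence 2) → 1 H
  atom 6: aromatic c, 2 neighbours → 1 H
  atom 7: aromatic c, 2 neighbours → 1 H
  atom 8: aromatic c, 3 neighbours → 0 H
  atom 9: C, bond orders sum to 1 (valence 4) → 3 H
Totals → C:7, H:7, F:1, O:1.

C7H7FO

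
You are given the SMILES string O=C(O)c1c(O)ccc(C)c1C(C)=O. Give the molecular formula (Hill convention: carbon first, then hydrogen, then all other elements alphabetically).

C10H10O4

Walk through each heavy atom and fill implicit hydrogens from standard valence (C 4, N 3, O 2, S 2, halogen 1); for lowercase aromatic atoms, an aromatic c carries 1 H when it has two neighbours and 0 H with three, and aromatic n carries 0 H:
  atom 1: O, bond orders sum to 2 (valence 2) → 0 H
  atom 2: C, bond orders sum to 4 (valence 4) → 0 H
  atom 3: O, bond orders sum to 1 (valence 2) → 1 H
  atom 4: aromatic c, 3 neighbours → 0 H
  atom 5: aromatic c, 3 neighbours → 0 H
  atom 6: O, bond orders sum to 1 (valence 2) → 1 H
  atom 7: aromatic c, 2 neighbours → 1 H
  atom 8: aromatic c, 2 neighbours → 1 H
  atom 9: aromatic c, 3 neighbours → 0 H
  atom 10: C, bond orders sum to 1 (valence 4) → 3 H
  atom 11: aromatic c, 3 neighbours → 0 H
  atom 12: C, bond orders sum to 4 (valence 4) → 0 H
  atom 13: C, bond orders sum to 1 (valence 4) → 3 H
  atom 14: O, bond orders sum to 2 (valence 2) → 0 H
Totals → C:10, H:10, O:4.
In Hill order: C10H10O4.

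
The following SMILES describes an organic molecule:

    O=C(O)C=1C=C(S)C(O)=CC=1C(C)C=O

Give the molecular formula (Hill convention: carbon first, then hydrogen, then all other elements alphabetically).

C10H10O4S

Walk through each heavy atom and fill implicit hydrogens from standard valence (C 4, N 3, O 2, S 2, halogen 1):
  atom 1: O, bond orders sum to 2 (valence 2) → 0 H
  atom 2: C, bond orders sum to 4 (valence 4) → 0 H
  atom 3: O, bond orders sum to 1 (valence 2) → 1 H
  atom 4: C, bond orders sum to 4 (valence 4) → 0 H
  atom 5: C, bond orders sum to 3 (valence 4) → 1 H
  atom 6: C, bond orders sum to 4 (valence 4) → 0 H
  atom 7: S, bond orders sum to 1 (valence 2) → 1 H
  atom 8: C, bond orders sum to 4 (valence 4) → 0 H
  atom 9: O, bond orders sum to 1 (valence 2) → 1 H
  atom 10: C, bond orders sum to 3 (valence 4) → 1 H
  atom 11: C, bond orders sum to 4 (valence 4) → 0 H
  atom 12: C, bond orders sum to 3 (valence 4) → 1 H
  atom 13: C, bond orders sum to 1 (valence 4) → 3 H
  atom 14: C, bond orders sum to 3 (valence 4) → 1 H
  atom 15: O, bond orders sum to 2 (valence 2) → 0 H
Totals → C:10, H:10, O:4, S:1.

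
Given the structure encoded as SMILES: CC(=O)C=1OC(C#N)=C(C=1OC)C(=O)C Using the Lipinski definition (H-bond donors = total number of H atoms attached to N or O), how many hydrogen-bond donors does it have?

Donors: find every N or O and count the H atoms it carries.
  atom 3 (O): bond orders sum to 2 → 0 H
  atom 5 (O): bond orders sum to 2 → 0 H
  atom 8 (N): bond orders sum to 3 → 0 H
  atom 11 (O): bond orders sum to 2 → 0 H
  atom 14 (O): bond orders sum to 2 → 0 H
Lipinski HBD = 0.

0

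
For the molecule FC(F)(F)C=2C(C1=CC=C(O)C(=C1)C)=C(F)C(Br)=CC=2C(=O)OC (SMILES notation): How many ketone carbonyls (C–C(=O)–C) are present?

Scan the SMILES for the ketone motif — none present.
Groups that are present: 1 ester, 1 hydroxyl.

0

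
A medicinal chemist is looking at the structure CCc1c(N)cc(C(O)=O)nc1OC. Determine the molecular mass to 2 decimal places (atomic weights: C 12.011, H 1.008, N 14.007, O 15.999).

First, the molecular formula is C9H12N2O3 (counting implicit H from valence).
  C: 9 × 12.011 = 108.099
  H: 12 × 1.008 = 12.096
  N: 2 × 14.007 = 28.014
  O: 3 × 15.999 = 47.997
Sum: 9×12.011 + 12×1.008 + 2×14.007 + 3×15.999 = 196.206 → 196.21 g/mol.

196.21 g/mol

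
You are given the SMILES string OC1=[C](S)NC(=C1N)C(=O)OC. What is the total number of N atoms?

2

Scan the SMILES for N atoms (remember two-letter symbols like Cl and Br are single atoms).
Nitrogen count: 2.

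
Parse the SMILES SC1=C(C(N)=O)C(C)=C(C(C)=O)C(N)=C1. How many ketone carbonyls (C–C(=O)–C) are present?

1

The ketone motif appears at heavy-atom position 10 in the SMILES.
Other groups present: 1 amide, 1 primary amine, 1 thiol.
Ketone count: 1.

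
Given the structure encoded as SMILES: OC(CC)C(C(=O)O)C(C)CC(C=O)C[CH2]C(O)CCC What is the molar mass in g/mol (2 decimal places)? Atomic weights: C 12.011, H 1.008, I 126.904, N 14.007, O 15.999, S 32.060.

First, the molecular formula is C16H30O5 (counting implicit H from valence).
  C: 16 × 12.011 = 192.176
  H: 30 × 1.008 = 30.240
  O: 5 × 15.999 = 79.995
Sum: 16×12.011 + 30×1.008 + 5×15.999 = 302.411 → 302.41 g/mol.

302.41 g/mol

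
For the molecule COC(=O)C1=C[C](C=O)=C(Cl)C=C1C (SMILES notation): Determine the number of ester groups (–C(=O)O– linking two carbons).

The ester motif appears at heavy-atom position 3 in the SMILES.
Other groups present: 1 aldehyde.
Ester count: 1.

1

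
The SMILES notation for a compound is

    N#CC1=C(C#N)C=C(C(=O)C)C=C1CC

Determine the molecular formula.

Walk through each heavy atom and fill implicit hydrogens from standard valence (C 4, N 3, O 2, S 2, halogen 1):
  atom 1: N, bond orders sum to 3 (valence 3) → 0 H
  atom 2: C, bond orders sum to 4 (valence 4) → 0 H
  atom 3: C, bond orders sum to 4 (valence 4) → 0 H
  atom 4: C, bond orders sum to 4 (valence 4) → 0 H
  atom 5: C, bond orders sum to 4 (valence 4) → 0 H
  atom 6: N, bond orders sum to 3 (valence 3) → 0 H
  atom 7: C, bond orders sum to 3 (valence 4) → 1 H
  atom 8: C, bond orders sum to 4 (valence 4) → 0 H
  atom 9: C, bond orders sum to 4 (valence 4) → 0 H
  atom 10: O, bond orders sum to 2 (valence 2) → 0 H
  atom 11: C, bond orders sum to 1 (valence 4) → 3 H
  atom 12: C, bond orders sum to 3 (valence 4) → 1 H
  atom 13: C, bond orders sum to 4 (valence 4) → 0 H
  atom 14: C, bond orders sum to 2 (valence 4) → 2 H
  atom 15: C, bond orders sum to 1 (valence 4) → 3 H
Totals → C:12, H:10, N:2, O:1.

C12H10N2O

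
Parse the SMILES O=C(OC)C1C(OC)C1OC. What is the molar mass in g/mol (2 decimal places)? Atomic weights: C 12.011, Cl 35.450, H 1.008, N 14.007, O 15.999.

160.17 g/mol

First, the molecular formula is C7H12O4 (counting implicit H from valence).
  C: 7 × 12.011 = 84.077
  H: 12 × 1.008 = 12.096
  O: 4 × 15.999 = 63.996
Sum: 7×12.011 + 12×1.008 + 4×15.999 = 160.169 → 160.17 g/mol.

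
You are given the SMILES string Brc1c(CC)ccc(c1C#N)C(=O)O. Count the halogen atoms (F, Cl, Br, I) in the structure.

1

Halogen atoms appear at heavy-atom position 1 (1×Br).
Other groups present: 1 carboxylic acid, 1 nitrile.
Halogen count: 1.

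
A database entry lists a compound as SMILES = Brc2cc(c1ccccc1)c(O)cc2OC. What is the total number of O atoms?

Scan the SMILES for O atoms (remember two-letter symbols like Cl and Br are single atoms).
Oxygen count: 2.

2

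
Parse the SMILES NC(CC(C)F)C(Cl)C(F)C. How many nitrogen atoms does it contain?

1

Scan the SMILES for N atoms (remember two-letter symbols like Cl and Br are single atoms).
Nitrogen count: 1.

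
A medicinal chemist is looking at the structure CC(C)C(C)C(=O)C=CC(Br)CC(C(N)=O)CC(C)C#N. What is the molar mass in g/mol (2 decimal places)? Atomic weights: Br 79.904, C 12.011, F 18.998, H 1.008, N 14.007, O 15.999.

357.29 g/mol

First, the molecular formula is C16H25BrN2O2 (counting implicit H from valence).
  Br: 1 × 79.904 = 79.904
  C: 16 × 12.011 = 192.176
  H: 25 × 1.008 = 25.200
  N: 2 × 14.007 = 28.014
  O: 2 × 15.999 = 31.998
Sum: 1×79.904 + 16×12.011 + 25×1.008 + 2×14.007 + 2×15.999 = 357.292 → 357.29 g/mol.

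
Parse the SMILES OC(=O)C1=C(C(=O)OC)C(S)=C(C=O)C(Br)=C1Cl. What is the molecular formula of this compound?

C10H6BrClO5S

Walk through each heavy atom and fill implicit hydrogens from standard valence (C 4, N 3, O 2, S 2, halogen 1):
  atom 1: O, bond orders sum to 1 (valence 2) → 1 H
  atom 2: C, bond orders sum to 4 (valence 4) → 0 H
  atom 3: O, bond orders sum to 2 (valence 2) → 0 H
  atom 4: C, bond orders sum to 4 (valence 4) → 0 H
  atom 5: C, bond orders sum to 4 (valence 4) → 0 H
  atom 6: C, bond orders sum to 4 (valence 4) → 0 H
  atom 7: O, bond orders sum to 2 (valence 2) → 0 H
  atom 8: O, bond orders sum to 2 (valence 2) → 0 H
  atom 9: C, bond orders sum to 1 (valence 4) → 3 H
  atom 10: C, bond orders sum to 4 (valence 4) → 0 H
  atom 11: S, bond orders sum to 1 (valence 2) → 1 H
  atom 12: C, bond orders sum to 4 (valence 4) → 0 H
  atom 13: C, bond orders sum to 3 (valence 4) → 1 H
  atom 14: O, bond orders sum to 2 (valence 2) → 0 H
  atom 15: C, bond orders sum to 4 (valence 4) → 0 H
  atom 16: Br (halogen, monovalent) → 0 H
  atom 17: C, bond orders sum to 4 (valence 4) → 0 H
  atom 18: Cl (halogen, monovalent) → 0 H
Totals → C:10, H:6, Br:1, Cl:1, O:5, S:1.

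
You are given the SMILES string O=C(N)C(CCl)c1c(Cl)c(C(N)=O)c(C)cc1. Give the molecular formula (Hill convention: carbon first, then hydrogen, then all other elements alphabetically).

Walk through each heavy atom and fill implicit hydrogens from standard valence (C 4, N 3, O 2, S 2, halogen 1); for lowercase aromatic atoms, an aromatic c carries 1 H when it has two neighbours and 0 H with three, and aromatic n carries 0 H:
  atom 1: O, bond orders sum to 2 (valence 2) → 0 H
  atom 2: C, bond orders sum to 4 (valence 4) → 0 H
  atom 3: N, bond orders sum to 1 (valence 3) → 2 H
  atom 4: C, bond orders sum to 3 (valence 4) → 1 H
  atom 5: C, bond orders sum to 2 (valence 4) → 2 H
  atom 6: Cl (halogen, monovalent) → 0 H
  atom 7: aromatic c, 3 neighbours → 0 H
  atom 8: aromatic c, 3 neighbours → 0 H
  atom 9: Cl (halogen, monovalent) → 0 H
  atom 10: aromatic c, 3 neighbours → 0 H
  atom 11: C, bond orders sum to 4 (valence 4) → 0 H
  atom 12: N, bond orders sum to 1 (valence 3) → 2 H
  atom 13: O, bond orders sum to 2 (valence 2) → 0 H
  atom 14: aromatic c, 3 neighbours → 0 H
  atom 15: C, bond orders sum to 1 (valence 4) → 3 H
  atom 16: aromatic c, 2 neighbours → 1 H
  atom 17: aromatic c, 2 neighbours → 1 H
Totals → C:11, H:12, Cl:2, N:2, O:2.

C11H12Cl2N2O2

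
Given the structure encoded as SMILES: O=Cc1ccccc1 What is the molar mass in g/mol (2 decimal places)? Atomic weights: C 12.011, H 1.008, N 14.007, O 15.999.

First, the molecular formula is C7H6O (counting implicit H from valence).
  C: 7 × 12.011 = 84.077
  H: 6 × 1.008 = 6.048
  O: 1 × 15.999 = 15.999
Sum: 7×12.011 + 6×1.008 + 1×15.999 = 106.124 → 106.12 g/mol.

106.12 g/mol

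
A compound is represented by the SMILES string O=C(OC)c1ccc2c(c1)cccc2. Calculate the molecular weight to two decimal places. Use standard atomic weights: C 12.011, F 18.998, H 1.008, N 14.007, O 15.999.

186.21 g/mol

First, the molecular formula is C12H10O2 (counting implicit H from valence).
  C: 12 × 12.011 = 144.132
  H: 10 × 1.008 = 10.080
  O: 2 × 15.999 = 31.998
Sum: 12×12.011 + 10×1.008 + 2×15.999 = 186.210 → 186.21 g/mol.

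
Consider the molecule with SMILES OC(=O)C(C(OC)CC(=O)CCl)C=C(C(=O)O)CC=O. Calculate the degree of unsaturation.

Molecular formula: C12H15ClO7.
DoU = (2C + 2 + N − H − X) / 2, where X is the halogen count and O/S are ignored.
    = (2·12 + 2 + 0 − 15 − 1) / 2 = 10 / 2 = 5.

5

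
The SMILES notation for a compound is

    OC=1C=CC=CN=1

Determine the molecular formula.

Walk through each heavy atom and fill implicit hydrogens from standard valence (C 4, N 3, O 2, S 2, halogen 1):
  atom 1: O, bond orders sum to 1 (valence 2) → 1 H
  atom 2: C, bond orders sum to 4 (valence 4) → 0 H
  atom 3: C, bond orders sum to 3 (valence 4) → 1 H
  atom 4: C, bond orders sum to 3 (valence 4) → 1 H
  atom 5: C, bond orders sum to 3 (valence 4) → 1 H
  atom 6: C, bond orders sum to 3 (valence 4) → 1 H
  atom 7: N, bond orders sum to 3 (valence 3) → 0 H
Totals → C:5, H:5, N:1, O:1.

C5H5NO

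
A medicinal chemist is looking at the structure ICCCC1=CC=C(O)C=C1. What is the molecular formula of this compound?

C9H11IO

Walk through each heavy atom and fill implicit hydrogens from standard valence (C 4, N 3, O 2, S 2, halogen 1):
  atom 1: I (halogen, monovalent) → 0 H
  atom 2: C, bond orders sum to 2 (valence 4) → 2 H
  atom 3: C, bond orders sum to 2 (valence 4) → 2 H
  atom 4: C, bond orders sum to 2 (valence 4) → 2 H
  atom 5: C, bond orders sum to 4 (valence 4) → 0 H
  atom 6: C, bond orders sum to 3 (valence 4) → 1 H
  atom 7: C, bond orders sum to 3 (valence 4) → 1 H
  atom 8: C, bond orders sum to 4 (valence 4) → 0 H
  atom 9: O, bond orders sum to 1 (valence 2) → 1 H
  atom 10: C, bond orders sum to 3 (valence 4) → 1 H
  atom 11: C, bond orders sum to 3 (valence 4) → 1 H
Totals → C:9, H:11, I:1, O:1.
In Hill order: C9H11IO.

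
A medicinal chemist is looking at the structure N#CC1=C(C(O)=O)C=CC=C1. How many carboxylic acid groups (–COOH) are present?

The carboxylic acid motif appears at heavy-atom position 5 in the SMILES.
Other groups present: 1 nitrile.
Carboxylic acid count: 1.

1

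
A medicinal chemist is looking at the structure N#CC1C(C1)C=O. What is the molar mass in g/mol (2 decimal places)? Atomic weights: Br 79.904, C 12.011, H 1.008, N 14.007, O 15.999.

95.10 g/mol

First, the molecular formula is C5H5NO (counting implicit H from valence).
  C: 5 × 12.011 = 60.055
  H: 5 × 1.008 = 5.040
  N: 1 × 14.007 = 14.007
  O: 1 × 15.999 = 15.999
Sum: 5×12.011 + 5×1.008 + 1×14.007 + 1×15.999 = 95.101 → 95.10 g/mol.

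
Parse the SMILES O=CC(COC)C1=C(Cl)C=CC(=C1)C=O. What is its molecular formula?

Walk through each heavy atom and fill implicit hydrogens from standard valence (C 4, N 3, O 2, S 2, halogen 1):
  atom 1: O, bond orders sum to 2 (valence 2) → 0 H
  atom 2: C, bond orders sum to 3 (valence 4) → 1 H
  atom 3: C, bond orders sum to 3 (valence 4) → 1 H
  atom 4: C, bond orders sum to 2 (valence 4) → 2 H
  atom 5: O, bond orders sum to 2 (valence 2) → 0 H
  atom 6: C, bond orders sum to 1 (valence 4) → 3 H
  atom 7: C, bond orders sum to 4 (valence 4) → 0 H
  atom 8: C, bond orders sum to 4 (valence 4) → 0 H
  atom 9: Cl (halogen, monovalent) → 0 H
  atom 10: C, bond orders sum to 3 (valence 4) → 1 H
  atom 11: C, bond orders sum to 3 (valence 4) → 1 H
  atom 12: C, bond orders sum to 4 (valence 4) → 0 H
  atom 13: C, bond orders sum to 3 (valence 4) → 1 H
  atom 14: C, bond orders sum to 3 (valence 4) → 1 H
  atom 15: O, bond orders sum to 2 (valence 2) → 0 H
Totals → C:11, H:11, Cl:1, O:3.
In Hill order: C11H11ClO3.

C11H11ClO3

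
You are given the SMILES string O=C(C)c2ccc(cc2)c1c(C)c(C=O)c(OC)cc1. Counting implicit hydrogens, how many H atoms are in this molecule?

16

Walk through each heavy atom and fill implicit hydrogens from standard valence (C 4, N 3, O 2, S 2, halogen 1); for lowercase aromatic atoms, an aromatic c carries 1 H when it has two neighbours and 0 H with three, and aromatic n carries 0 H:
  atom 1: O, bond orders sum to 2 (valence 2) → 0 H
  atom 2: C, bond orders sum to 4 (valence 4) → 0 H
  atom 3: C, bond orders sum to 1 (valence 4) → 3 H
  atom 4: aromatic c, 3 neighbours → 0 H
  atom 5: aromatic c, 2 neighbours → 1 H
  atom 6: aromatic c, 2 neighbours → 1 H
  atom 7: aromatic c, 3 neighbours → 0 H
  atom 8: aromatic c, 2 neighbours → 1 H
  atom 9: aromatic c, 2 neighbours → 1 H
  atom 10: aromatic c, 3 neighbours → 0 H
  atom 11: aromatic c, 3 neighbours → 0 H
  atom 12: C, bond orders sum to 1 (valence 4) → 3 H
  atom 13: aromatic c, 3 neighbours → 0 H
  atom 14: C, bond orders sum to 3 (valence 4) → 1 H
  atom 15: O, bond orders sum to 2 (valence 2) → 0 H
  atom 16: aromatic c, 3 neighbours → 0 H
  atom 17: O, bond orders sum to 2 (valence 2) → 0 H
  atom 18: C, bond orders sum to 1 (valence 4) → 3 H
  atom 19: aromatic c, 2 neighbours → 1 H
  atom 20: aromatic c, 2 neighbours → 1 H
Total hydrogens: 16.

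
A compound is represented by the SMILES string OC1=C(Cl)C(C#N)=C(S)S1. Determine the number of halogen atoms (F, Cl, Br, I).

1

Halogen atoms appear at heavy-atom position 4 (1×Cl).
Other groups present: 1 hydroxyl, 1 nitrile, 1 thiol.
Halogen count: 1.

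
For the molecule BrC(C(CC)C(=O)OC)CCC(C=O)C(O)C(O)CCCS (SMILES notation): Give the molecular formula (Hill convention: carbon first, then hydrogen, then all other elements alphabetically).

C15H27BrO5S

Walk through each heavy atom and fill implicit hydrogens from standard valence (C 4, N 3, O 2, S 2, halogen 1):
  atom 1: Br (halogen, monovalent) → 0 H
  atom 2: C, bond orders sum to 3 (valence 4) → 1 H
  atom 3: C, bond orders sum to 3 (valence 4) → 1 H
  atom 4: C, bond orders sum to 2 (valence 4) → 2 H
  atom 5: C, bond orders sum to 1 (valence 4) → 3 H
  atom 6: C, bond orders sum to 4 (valence 4) → 0 H
  atom 7: O, bond orders sum to 2 (valence 2) → 0 H
  atom 8: O, bond orders sum to 2 (valence 2) → 0 H
  atom 9: C, bond orders sum to 1 (valence 4) → 3 H
  atom 10: C, bond orders sum to 2 (valence 4) → 2 H
  atom 11: C, bond orders sum to 2 (valence 4) → 2 H
  atom 12: C, bond orders sum to 3 (valence 4) → 1 H
  atom 13: C, bond orders sum to 3 (valence 4) → 1 H
  atom 14: O, bond orders sum to 2 (valence 2) → 0 H
  atom 15: C, bond orders sum to 3 (valence 4) → 1 H
  atom 16: O, bond orders sum to 1 (valence 2) → 1 H
  atom 17: C, bond orders sum to 3 (valence 4) → 1 H
  atom 18: O, bond orders sum to 1 (valence 2) → 1 H
  atom 19: C, bond orders sum to 2 (valence 4) → 2 H
  atom 20: C, bond orders sum to 2 (valence 4) → 2 H
  atom 21: C, bond orders sum to 2 (valence 4) → 2 H
  atom 22: S, bond orders sum to 1 (valence 2) → 1 H
Totals → C:15, H:27, Br:1, O:5, S:1.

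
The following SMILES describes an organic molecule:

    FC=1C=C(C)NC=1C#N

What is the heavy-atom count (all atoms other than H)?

Every atom symbol written in the SMILES (organic subset) is one heavy atom; implicit H are not written.
Heavy atoms by element → C:6, F:1, N:2.
Total: 9.

9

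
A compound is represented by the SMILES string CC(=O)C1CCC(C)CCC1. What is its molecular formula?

C10H18O

Walk through each heavy atom and fill implicit hydrogens from standard valence (C 4, N 3, O 2, S 2, halogen 1):
  atom 1: C, bond orders sum to 1 (valence 4) → 3 H
  atom 2: C, bond orders sum to 4 (valence 4) → 0 H
  atom 3: O, bond orders sum to 2 (valence 2) → 0 H
  atom 4: C, bond orders sum to 3 (valence 4) → 1 H
  atom 5: C, bond orders sum to 2 (valence 4) → 2 H
  atom 6: C, bond orders sum to 2 (valence 4) → 2 H
  atom 7: C, bond orders sum to 3 (valence 4) → 1 H
  atom 8: C, bond orders sum to 1 (valence 4) → 3 H
  atom 9: C, bond orders sum to 2 (valence 4) → 2 H
  atom 10: C, bond orders sum to 2 (valence 4) → 2 H
  atom 11: C, bond orders sum to 2 (valence 4) → 2 H
Totals → C:10, H:18, O:1.
In Hill order: C10H18O.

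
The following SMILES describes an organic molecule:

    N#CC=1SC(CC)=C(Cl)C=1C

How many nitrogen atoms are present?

Scan the SMILES for N atoms (remember two-letter symbols like Cl and Br are single atoms).
Nitrogen count: 1.

1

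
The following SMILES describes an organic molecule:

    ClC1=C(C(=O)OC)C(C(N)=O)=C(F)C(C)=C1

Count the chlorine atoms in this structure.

Scan the SMILES for Cl atoms (remember two-letter symbols like Cl and Br are single atoms).
Chlorine count: 1.

1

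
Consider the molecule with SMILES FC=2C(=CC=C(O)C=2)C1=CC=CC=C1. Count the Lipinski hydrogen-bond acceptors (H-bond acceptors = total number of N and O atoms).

N atoms: 0; O atoms: 1.
Lipinski HBA = 0 + 1 = 1.

1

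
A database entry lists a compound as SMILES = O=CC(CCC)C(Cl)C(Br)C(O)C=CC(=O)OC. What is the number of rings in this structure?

0

In SMILES, each pair of matching ring-closure digits denotes one ring-closing bond; the number of such bonds equals the number of independent rings.
Ring-closure bonds here: 0.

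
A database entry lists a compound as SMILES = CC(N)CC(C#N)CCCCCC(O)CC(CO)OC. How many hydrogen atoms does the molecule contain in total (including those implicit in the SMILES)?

30

Walk through each heavy atom and fill implicit hydrogens from standard valence (C 4, N 3, O 2, S 2, halogen 1):
  atom 1: C, bond orders sum to 1 (valence 4) → 3 H
  atom 2: C, bond orders sum to 3 (valence 4) → 1 H
  atom 3: N, bond orders sum to 1 (valence 3) → 2 H
  atom 4: C, bond orders sum to 2 (valence 4) → 2 H
  atom 5: C, bond orders sum to 3 (valence 4) → 1 H
  atom 6: C, bond orders sum to 4 (valence 4) → 0 H
  atom 7: N, bond orders sum to 3 (valence 3) → 0 H
  atom 8: C, bond orders sum to 2 (valence 4) → 2 H
  atom 9: C, bond orders sum to 2 (valence 4) → 2 H
  atom 10: C, bond orders sum to 2 (valence 4) → 2 H
  atom 11: C, bond orders sum to 2 (valence 4) → 2 H
  atom 12: C, bond orders sum to 2 (valence 4) → 2 H
  atom 13: C, bond orders sum to 3 (valence 4) → 1 H
  atom 14: O, bond orders sum to 1 (valence 2) → 1 H
  atom 15: C, bond orders sum to 2 (valence 4) → 2 H
  atom 16: C, bond orders sum to 3 (valence 4) → 1 H
  atom 17: C, bond orders sum to 2 (valence 4) → 2 H
  atom 18: O, bond orders sum to 1 (valence 2) → 1 H
  atom 19: O, bond orders sum to 2 (valence 2) → 0 H
  atom 20: C, bond orders sum to 1 (valence 4) → 3 H
Total hydrogens: 30.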